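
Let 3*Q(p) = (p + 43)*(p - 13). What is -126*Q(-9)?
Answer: 31416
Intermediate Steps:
Q(p) = (-13 + p)*(43 + p)/3 (Q(p) = ((p + 43)*(p - 13))/3 = ((43 + p)*(-13 + p))/3 = ((-13 + p)*(43 + p))/3 = (-13 + p)*(43 + p)/3)
-126*Q(-9) = -126*(-559/3 + 10*(-9) + (⅓)*(-9)²) = -126*(-559/3 - 90 + (⅓)*81) = -126*(-559/3 - 90 + 27) = -126*(-748/3) = 31416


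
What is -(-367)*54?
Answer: 19818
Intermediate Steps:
-(-367)*54 = -1*(-19818) = 19818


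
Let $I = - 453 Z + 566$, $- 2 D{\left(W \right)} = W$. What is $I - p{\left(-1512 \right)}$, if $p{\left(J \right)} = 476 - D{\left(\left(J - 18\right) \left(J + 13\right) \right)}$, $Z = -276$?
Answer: $-1021617$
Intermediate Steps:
$D{\left(W \right)} = - \frac{W}{2}$
$p{\left(J \right)} = 476 + \frac{\left(-18 + J\right) \left(13 + J\right)}{2}$ ($p{\left(J \right)} = 476 - - \frac{\left(J - 18\right) \left(J + 13\right)}{2} = 476 - - \frac{\left(-18 + J\right) \left(13 + J\right)}{2} = 476 + \frac{\left(-18 + J\right) \left(13 + J\right)}{2}$)
$I = 125594$ ($I = \left(-453\right) \left(-276\right) + 566 = 125028 + 566 = 125594$)
$I - p{\left(-1512 \right)} = 125594 - \left(359 + \frac{\left(-1512\right)^{2}}{2} - -3780\right) = 125594 - \left(359 + \frac{1}{2} \cdot 2286144 + 3780\right) = 125594 - \left(359 + 1143072 + 3780\right) = 125594 - 1147211 = -1021617$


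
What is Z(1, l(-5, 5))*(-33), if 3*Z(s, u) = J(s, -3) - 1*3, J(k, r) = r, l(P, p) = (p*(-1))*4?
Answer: 66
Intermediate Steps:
l(P, p) = -4*p (l(P, p) = -p*4 = -4*p)
Z(s, u) = -2 (Z(s, u) = (-3 - 1*3)/3 = (-3 - 3)/3 = (1/3)*(-6) = -2)
Z(1, l(-5, 5))*(-33) = -2*(-33) = 66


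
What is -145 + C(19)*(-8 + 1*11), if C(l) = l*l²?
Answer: 20432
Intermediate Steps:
C(l) = l³
-145 + C(19)*(-8 + 1*11) = -145 + 19³*(-8 + 1*11) = -145 + 6859*(-8 + 11) = -145 + 6859*3 = -145 + 20577 = 20432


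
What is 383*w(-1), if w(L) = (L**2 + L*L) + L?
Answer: 383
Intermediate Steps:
w(L) = L + 2*L**2 (w(L) = (L**2 + L**2) + L = 2*L**2 + L = L + 2*L**2)
383*w(-1) = 383*(-(1 + 2*(-1))) = 383*(-(1 - 2)) = 383*(-1*(-1)) = 383*1 = 383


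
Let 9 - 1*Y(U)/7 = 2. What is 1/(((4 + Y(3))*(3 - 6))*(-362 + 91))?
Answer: 1/43089 ≈ 2.3208e-5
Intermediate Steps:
Y(U) = 49 (Y(U) = 63 - 7*2 = 63 - 14 = 49)
1/(((4 + Y(3))*(3 - 6))*(-362 + 91)) = 1/(((4 + 49)*(3 - 6))*(-362 + 91)) = 1/((53*(-3))*(-271)) = 1/(-159*(-271)) = 1/43089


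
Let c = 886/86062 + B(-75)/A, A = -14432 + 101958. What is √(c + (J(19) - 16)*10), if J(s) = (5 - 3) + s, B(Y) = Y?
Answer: √709396455950453952858/3766331306 ≈ 7.0717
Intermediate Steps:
J(s) = 2 + s
A = 87526
c = 35546693/3766331306 (c = 886/86062 - 75/87526 = 886*(1/86062) - 75*1/87526 = 443/43031 - 75/87526 = 35546693/3766331306 ≈ 0.0094380)
√(c + (J(19) - 16)*10) = √(35546693/3766331306 + ((2 + 19) - 16)*10) = √(35546693/3766331306 + (21 - 16)*10) = √(35546693/3766331306 + 5*10) = √(35546693/3766331306 + 50) = √(188352111993/3766331306) = √709396455950453952858/3766331306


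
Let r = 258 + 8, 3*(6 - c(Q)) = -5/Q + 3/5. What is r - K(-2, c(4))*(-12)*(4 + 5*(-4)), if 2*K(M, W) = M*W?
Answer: 7298/5 ≈ 1459.6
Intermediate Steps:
c(Q) = 29/5 + 5/(3*Q) (c(Q) = 6 - (-5/Q + 3/5)/3 = 6 - (-5/Q + 3*(⅕))/3 = 6 - (-5/Q + ⅗)/3 = 6 - (⅗ - 5/Q)/3 = 6 + (-⅕ + 5/(3*Q)) = 29/5 + 5/(3*Q))
K(M, W) = M*W/2 (K(M, W) = (M*W)/2 = M*W/2)
r = 266
r - K(-2, c(4))*(-12)*(4 + 5*(-4)) = 266 - ((½)*(-2)*((1/15)*(25 + 87*4)/4))*(-12)*(4 + 5*(-4)) = 266 - ((½)*(-2)*((1/15)*(¼)*(25 + 348)))*(-12)*(4 - 20) = 266 - ((½)*(-2)*((1/15)*(¼)*373))*(-12)*(-16) = 266 - ((½)*(-2)*(373/60))*(-12)*(-16) = 266 - (-373/60*(-12))*(-16) = 266 - 373*(-16)/5 = 266 - 1*(-5968/5) = 266 + 5968/5 = 7298/5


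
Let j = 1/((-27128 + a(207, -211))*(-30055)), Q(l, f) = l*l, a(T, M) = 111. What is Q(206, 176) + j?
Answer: 34457859497661/811995935 ≈ 42436.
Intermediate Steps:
Q(l, f) = l²
j = 1/811995935 (j = 1/((-27128 + 111)*(-30055)) = -1/30055/(-27017) = -1/27017*(-1/30055) = 1/811995935 ≈ 1.2315e-9)
Q(206, 176) + j = 206² + 1/811995935 = 42436 + 1/811995935 = 34457859497661/811995935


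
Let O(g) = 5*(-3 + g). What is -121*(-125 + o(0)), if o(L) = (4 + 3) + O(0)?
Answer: 16093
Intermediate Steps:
O(g) = -15 + 5*g
o(L) = -8 (o(L) = (4 + 3) + (-15 + 5*0) = 7 + (-15 + 0) = 7 - 15 = -8)
-121*(-125 + o(0)) = -121*(-125 - 8) = -121*(-133) = 16093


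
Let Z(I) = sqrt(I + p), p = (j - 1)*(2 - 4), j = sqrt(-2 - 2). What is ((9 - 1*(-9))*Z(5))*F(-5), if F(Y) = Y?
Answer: -90*sqrt(7 - 4*I) ≈ -246.99 + 65.591*I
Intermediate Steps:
j = 2*I (j = sqrt(-4) = 2*I ≈ 2.0*I)
p = 2 - 4*I (p = (2*I - 1)*(2 - 4) = (-1 + 2*I)*(-2) = 2 - 4*I ≈ 2.0 - 4.0*I)
Z(I) = sqrt(2 + I - 4*I) (Z(I) = sqrt(I + (2 - 4*I)) = sqrt(2 + I - 4*I))
((9 - 1*(-9))*Z(5))*F(-5) = ((9 - 1*(-9))*sqrt(2 + 5 - 4*I))*(-5) = ((9 + 9)*sqrt(7 - 4*I))*(-5) = (18*sqrt(7 - 4*I))*(-5) = -90*sqrt(7 - 4*I)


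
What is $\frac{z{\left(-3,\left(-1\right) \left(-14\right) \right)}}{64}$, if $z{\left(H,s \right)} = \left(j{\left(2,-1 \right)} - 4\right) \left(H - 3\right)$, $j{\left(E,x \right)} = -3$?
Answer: $\frac{21}{32} \approx 0.65625$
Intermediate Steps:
$z{\left(H,s \right)} = 21 - 7 H$ ($z{\left(H,s \right)} = \left(-3 - 4\right) \left(H - 3\right) = - 7 \left(-3 + H\right) = 21 - 7 H$)
$\frac{z{\left(-3,\left(-1\right) \left(-14\right) \right)}}{64} = \frac{21 - -21}{64} = \frac{21 + 21}{64} = \frac{1}{64} \cdot 42 = \frac{21}{32}$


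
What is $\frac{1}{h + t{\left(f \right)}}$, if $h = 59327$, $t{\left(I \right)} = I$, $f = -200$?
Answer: $\frac{1}{59127} \approx 1.6913 \cdot 10^{-5}$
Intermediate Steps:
$\frac{1}{h + t{\left(f \right)}} = \frac{1}{59327 - 200} = \frac{1}{59127}$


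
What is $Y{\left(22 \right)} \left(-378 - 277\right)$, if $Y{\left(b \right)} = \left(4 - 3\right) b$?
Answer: $-14410$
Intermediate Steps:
$Y{\left(b \right)} = b$ ($Y{\left(b \right)} = 1 b = b$)
$Y{\left(22 \right)} \left(-378 - 277\right) = 22 \left(-378 - 277\right) = 22 \left(-655\right) = -14410$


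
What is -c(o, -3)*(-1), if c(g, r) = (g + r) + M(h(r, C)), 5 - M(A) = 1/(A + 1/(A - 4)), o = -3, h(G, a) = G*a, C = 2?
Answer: -51/61 ≈ -0.83607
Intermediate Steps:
M(A) = 5 - 1/(A + 1/(-4 + A)) (M(A) = 5 - 1/(A + 1/(A - 4)) = 5 - 1/(A + 1/(-4 + A)))
c(g, r) = g + r + (9 - 42*r + 20*r**2)/(1 - 8*r + 4*r**2) (c(g, r) = (g + r) + (9 - 21*r*2 + 5*(r*2)**2)/(1 + (r*2)**2 - 4*r*2) = (g + r) + (9 - 42*r + 5*(2*r)**2)/(1 + (2*r)**2 - 8*r) = (g + r) + (9 - 42*r + 5*(4*r**2))/(1 + 4*r**2 - 8*r) = (g + r) + (9 - 42*r + 20*r**2)/(1 - 8*r + 4*r**2) = g + r + (9 - 42*r + 20*r**2)/(1 - 8*r + 4*r**2))
-c(o, -3)*(-1) = -(9 - 42*(-3) + 20*(-3)**2 + (-3 - 3)*(1 - 8*(-3) + 4*(-3)**2))/(1 - 8*(-3) + 4*(-3)**2)*(-1) = -(9 + 126 + 20*9 - 6*(1 + 24 + 4*9))/(1 + 24 + 4*9)*(-1) = -(9 + 126 + 180 - 6*(1 + 24 + 36))/(1 + 24 + 36)*(-1) = -(9 + 126 + 180 - 6*61)/61*(-1) = -(9 + 126 + 180 - 366)/61*(-1) = -(-51)/61*(-1) = -1*(-51/61)*(-1) = (51/61)*(-1) = -51/61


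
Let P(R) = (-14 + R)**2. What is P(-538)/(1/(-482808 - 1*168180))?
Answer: -198358647552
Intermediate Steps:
P(-538)/(1/(-482808 - 1*168180)) = (-14 - 538)**2/(1/(-482808 - 1*168180)) = (-552)**2/(1/(-482808 - 168180)) = 304704/(1/(-650988)) = 304704/(-1/650988) = 304704*(-650988) = -198358647552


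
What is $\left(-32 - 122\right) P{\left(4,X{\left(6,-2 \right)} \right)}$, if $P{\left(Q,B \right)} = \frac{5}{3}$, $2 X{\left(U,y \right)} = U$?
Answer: $- \frac{770}{3} \approx -256.67$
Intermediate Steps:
$X{\left(U,y \right)} = \frac{U}{2}$
$P{\left(Q,B \right)} = \frac{5}{3}$ ($P{\left(Q,B \right)} = 5 \cdot \frac{1}{3} = \frac{5}{3}$)
$\left(-32 - 122\right) P{\left(4,X{\left(6,-2 \right)} \right)} = \left(-32 - 122\right) \frac{5}{3} = \left(-154\right) \frac{5}{3} = - \frac{770}{3}$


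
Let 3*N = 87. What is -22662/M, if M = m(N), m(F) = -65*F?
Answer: 22662/1885 ≈ 12.022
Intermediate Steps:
N = 29 (N = (⅓)*87 = 29)
M = -1885 (M = -65*29 = -1885)
-22662/M = -22662/(-1885) = -22662*(-1/1885) = 22662/1885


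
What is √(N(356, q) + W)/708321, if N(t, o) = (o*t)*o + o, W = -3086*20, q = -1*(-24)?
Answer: 64*√35/708321 ≈ 0.00053454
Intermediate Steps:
q = 24
W = -61720
N(t, o) = o + t*o² (N(t, o) = t*o² + o = o + t*o²)
√(N(356, q) + W)/708321 = √(24*(1 + 24*356) - 61720)/708321 = √(24*(1 + 8544) - 61720)*(1/708321) = √(24*8545 - 61720)*(1/708321) = √(205080 - 61720)*(1/708321) = √143360*(1/708321) = (64*√35)*(1/708321) = 64*√35/708321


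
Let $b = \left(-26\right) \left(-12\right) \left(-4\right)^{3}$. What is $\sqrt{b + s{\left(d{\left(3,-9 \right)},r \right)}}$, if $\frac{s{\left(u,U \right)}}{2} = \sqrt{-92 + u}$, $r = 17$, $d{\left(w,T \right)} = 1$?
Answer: $\sqrt{-19968 + 2 i \sqrt{91}} \approx 0.0675 + 141.31 i$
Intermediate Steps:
$s{\left(u,U \right)} = 2 \sqrt{-92 + u}$
$b = -19968$ ($b = 312 \left(-64\right) = -19968$)
$\sqrt{b + s{\left(d{\left(3,-9 \right)},r \right)}} = \sqrt{-19968 + 2 \sqrt{-92 + 1}} = \sqrt{-19968 + 2 \sqrt{-91}} = \sqrt{-19968 + 2 i \sqrt{91}}$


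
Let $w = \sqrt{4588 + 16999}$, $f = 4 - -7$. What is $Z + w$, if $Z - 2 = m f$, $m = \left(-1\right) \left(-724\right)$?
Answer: $7966 + \sqrt{21587} \approx 8112.9$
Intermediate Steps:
$m = 724$
$f = 11$ ($f = 4 + 7 = 11$)
$w = \sqrt{21587} \approx 146.93$
$Z = 7966$ ($Z = 2 + 724 \cdot 11 = 2 + 7964 = 7966$)
$Z + w = 7966 + \sqrt{21587}$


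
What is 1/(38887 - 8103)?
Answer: 1/30784 ≈ 3.2484e-5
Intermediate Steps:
1/(38887 - 8103) = 1/30784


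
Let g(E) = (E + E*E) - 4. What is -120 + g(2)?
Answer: -118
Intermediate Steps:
g(E) = -4 + E + E² (g(E) = (E + E²) - 4 = -4 + E + E²)
-120 + g(2) = -120 + (-4 + 2 + 2²) = -120 + (-4 + 2 + 4) = -120 + 2 = -118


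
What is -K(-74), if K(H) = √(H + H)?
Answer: -2*I*√37 ≈ -12.166*I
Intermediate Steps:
K(H) = √2*√H (K(H) = √(2*H) = √2*√H)
-K(-74) = -√2*√(-74) = -√2*I*√74 = -2*I*√37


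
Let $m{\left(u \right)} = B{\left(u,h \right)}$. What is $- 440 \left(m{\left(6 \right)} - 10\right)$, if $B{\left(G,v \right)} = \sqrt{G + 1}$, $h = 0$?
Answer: $4400 - 440 \sqrt{7} \approx 3235.9$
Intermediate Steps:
$B{\left(G,v \right)} = \sqrt{1 + G}$
$m{\left(u \right)} = \sqrt{1 + u}$
$- 440 \left(m{\left(6 \right)} - 10\right) = - 440 \left(\sqrt{1 + 6} - 10\right) = - 440 \left(\sqrt{7} - 10\right) = - 440 \left(-10 + \sqrt{7}\right) = 4400 - 440 \sqrt{7}$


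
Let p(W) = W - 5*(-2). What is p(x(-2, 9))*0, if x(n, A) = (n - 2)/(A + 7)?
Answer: 0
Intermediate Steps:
x(n, A) = (-2 + n)/(7 + A)
p(W) = 10 + W (p(W) = W + 10 = 10 + W)
p(x(-2, 9))*0 = (10 + (-2 - 2)/(7 + 9))*0 = (10 - 4/16)*0 = (10 + (1/16)*(-4))*0 = (10 - ¼)*0 = (39/4)*0 = 0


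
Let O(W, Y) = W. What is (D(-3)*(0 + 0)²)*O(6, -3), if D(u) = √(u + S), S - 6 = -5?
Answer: 0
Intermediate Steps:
S = 1 (S = 6 - 5 = 1)
D(u) = √(1 + u) (D(u) = √(u + 1) = √(1 + u))
(D(-3)*(0 + 0)²)*O(6, -3) = (√(1 - 3)*(0 + 0)²)*6 = (√(-2)*0²)*6 = ((I*√2)*0)*6 = 0*6 = 0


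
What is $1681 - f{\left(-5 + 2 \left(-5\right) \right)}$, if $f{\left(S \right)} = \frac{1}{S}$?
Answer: $\frac{25216}{15} \approx 1681.1$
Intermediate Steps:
$1681 - f{\left(-5 + 2 \left(-5\right) \right)} = 1681 - \frac{1}{-5 + 2 \left(-5\right)} = 1681 - \frac{1}{-5 - 10} = 1681 - \frac{1}{-15} = 1681 - - \frac{1}{15} = 1681 + \frac{1}{15} = \frac{25216}{15}$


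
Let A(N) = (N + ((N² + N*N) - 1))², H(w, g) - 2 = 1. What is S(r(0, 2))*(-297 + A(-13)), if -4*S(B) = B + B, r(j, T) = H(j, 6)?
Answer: -314037/2 ≈ -1.5702e+5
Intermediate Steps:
H(w, g) = 3 (H(w, g) = 2 + 1 = 3)
r(j, T) = 3
A(N) = (-1 + N + 2*N²)² (A(N) = (N + ((N² + N²) - 1))² = (N + (2*N² - 1))² = (N + (-1 + 2*N²))² = (-1 + N + 2*N²)²)
S(B) = -B/2 (S(B) = -(B + B)/4 = -B/2)
S(r(0, 2))*(-297 + A(-13)) = (-½*3)*(-297 + (-1 - 13 + 2*(-13)²)²) = -3*(-297 + (-1 - 13 + 2*169)²)/2 = -3*(-297 + (-1 - 13 + 338)²)/2 = -3*(-297 + 324²)/2 = -3*(-297 + 104976)/2 = -3/2*104679 = -314037/2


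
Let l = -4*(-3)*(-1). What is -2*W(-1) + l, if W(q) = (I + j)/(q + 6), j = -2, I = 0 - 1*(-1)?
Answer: -58/5 ≈ -11.600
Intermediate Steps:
I = 1 (I = 0 + 1 = 1)
W(q) = -1/(6 + q) (W(q) = (1 - 2)/(q + 6) = -1/(6 + q))
l = -12 (l = 12*(-1) = -12)
-2*W(-1) + l = -(-2)/(6 - 1) - 12 = -(-2)/5 - 12 = -2*(-⅕) - 12 = ⅖ - 12 = -58/5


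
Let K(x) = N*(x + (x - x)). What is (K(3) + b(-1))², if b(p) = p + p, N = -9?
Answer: 841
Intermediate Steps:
b(p) = 2*p
K(x) = -9*x (K(x) = -9*(x + (x - x)) = -9*(x + 0) = -9*x)
(K(3) + b(-1))² = (-9*3 + 2*(-1))² = (-27 - 2)² = (-29)² = 841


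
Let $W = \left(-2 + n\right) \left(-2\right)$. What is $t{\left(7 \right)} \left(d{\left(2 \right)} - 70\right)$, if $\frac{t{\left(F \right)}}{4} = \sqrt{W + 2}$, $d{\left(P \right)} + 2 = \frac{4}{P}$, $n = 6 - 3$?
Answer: $0$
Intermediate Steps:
$n = 3$ ($n = 6 - 3 = 3$)
$W = -2$ ($W = \left(-2 + 3\right) \left(-2\right) = 1 \left(-2\right) = -2$)
$d{\left(P \right)} = -2 + \frac{4}{P}$
$t{\left(F \right)} = 0$ ($t{\left(F \right)} = 4 \sqrt{-2 + 2} = 4 \sqrt{0} = 4 \cdot 0 = 0$)
$t{\left(7 \right)} \left(d{\left(2 \right)} - 70\right) = 0 \left(\left(-2 + \frac{4}{2}\right) - 70\right) = 0 \left(\left(-2 + 4 \cdot \frac{1}{2}\right) - 70\right) = 0 \left(\left(-2 + 2\right) - 70\right) = 0 \left(0 - 70\right) = 0 \left(-70\right) = 0$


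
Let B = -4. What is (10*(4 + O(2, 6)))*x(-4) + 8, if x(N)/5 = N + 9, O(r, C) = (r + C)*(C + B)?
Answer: 5008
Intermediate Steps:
O(r, C) = (-4 + C)*(C + r) (O(r, C) = (r + C)*(C - 4) = (C + r)*(-4 + C) = (-4 + C)*(C + r))
x(N) = 45 + 5*N (x(N) = 5*(N + 9) = 5*(9 + N) = 45 + 5*N)
(10*(4 + O(2, 6)))*x(-4) + 8 = (10*(4 + (6² - 4*6 - 4*2 + 6*2)))*(45 + 5*(-4)) + 8 = (10*(4 + (36 - 24 - 8 + 12)))*(45 - 20) + 8 = (10*(4 + 16))*25 + 8 = (10*20)*25 + 8 = 200*25 + 8 = 5000 + 8 = 5008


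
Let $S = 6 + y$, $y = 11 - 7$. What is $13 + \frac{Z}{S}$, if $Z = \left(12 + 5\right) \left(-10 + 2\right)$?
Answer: $- \frac{3}{5} \approx -0.6$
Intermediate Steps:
$y = 4$ ($y = 11 - 7 = 4$)
$S = 10$ ($S = 6 + 4 = 10$)
$Z = -136$ ($Z = 17 \left(-8\right) = -136$)
$13 + \frac{Z}{S} = 13 + \frac{1}{10} \left(-136\right) = 13 - \frac{68}{5} = - \frac{3}{5}$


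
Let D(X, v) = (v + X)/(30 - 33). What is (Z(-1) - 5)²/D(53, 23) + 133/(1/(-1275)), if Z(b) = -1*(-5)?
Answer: -169575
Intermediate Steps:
D(X, v) = -X/3 - v/3 (D(X, v) = (X + v)/(-3) = (X + v)*(-⅓) = -X/3 - v/3)
Z(b) = 5
(Z(-1) - 5)²/D(53, 23) + 133/(1/(-1275)) = (5 - 5)²/(-⅓*53 - ⅓*23) + 133/(1/(-1275)) = 0²/(-53/3 - 23/3) + 133/(-1/1275) = 0/(-76/3) + 133*(-1275) = 0*(-3/76) - 169575 = 0 - 169575 = -169575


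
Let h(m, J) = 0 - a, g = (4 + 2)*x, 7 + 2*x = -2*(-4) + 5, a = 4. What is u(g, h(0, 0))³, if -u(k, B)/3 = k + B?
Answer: -74088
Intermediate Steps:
x = 3 (x = -7/2 + (-2*(-4) + 5)/2 = -7/2 + (8 + 5)/2 = -7/2 + (½)*13 = -7/2 + 13/2 = 3)
g = 18 (g = (4 + 2)*3 = 6*3 = 18)
h(m, J) = -4 (h(m, J) = 0 - 1*4 = 0 - 4 = -4)
u(k, B) = -3*B - 3*k (u(k, B) = -3*(k + B) = -3*(B + k) = -3*B - 3*k)
u(g, h(0, 0))³ = (-3*(-4) - 3*18)³ = (12 - 54)³ = (-42)³ = -74088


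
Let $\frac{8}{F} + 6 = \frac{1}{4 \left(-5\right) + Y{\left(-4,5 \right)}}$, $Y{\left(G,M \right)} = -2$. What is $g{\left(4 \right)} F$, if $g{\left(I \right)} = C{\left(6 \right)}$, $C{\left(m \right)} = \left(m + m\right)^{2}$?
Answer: $- \frac{25344}{133} \approx -190.56$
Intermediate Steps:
$C{\left(m \right)} = 4 m^{2}$ ($C{\left(m \right)} = \left(2 m\right)^{2} = 4 m^{2}$)
$g{\left(I \right)} = 144$ ($g{\left(I \right)} = 4 \cdot 6^{2} = 4 \cdot 36 = 144$)
$F = - \frac{176}{133}$ ($F = \frac{8}{-6 + \frac{1}{4 \left(-5\right) - 2}} = \frac{8}{-6 + \frac{1}{-20 - 2}} = \frac{8}{-6 + \frac{1}{-22}} = \frac{8}{-6 - \frac{1}{22}} = \frac{8}{- \frac{133}{22}} = 8 \left(- \frac{22}{133}\right) = - \frac{176}{133} \approx -1.3233$)
$g{\left(4 \right)} F = 144 \left(- \frac{176}{133}\right) = - \frac{25344}{133}$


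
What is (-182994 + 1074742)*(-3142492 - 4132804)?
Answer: -6487730657408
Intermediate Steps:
(-182994 + 1074742)*(-3142492 - 4132804) = 891748*(-7275296) = -6487730657408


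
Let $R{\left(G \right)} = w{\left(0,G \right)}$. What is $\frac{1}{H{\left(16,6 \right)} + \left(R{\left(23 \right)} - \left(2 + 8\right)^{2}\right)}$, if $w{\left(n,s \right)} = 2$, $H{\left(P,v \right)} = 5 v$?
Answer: $- \frac{1}{68} \approx -0.014706$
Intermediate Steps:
$R{\left(G \right)} = 2$
$\frac{1}{H{\left(16,6 \right)} + \left(R{\left(23 \right)} - \left(2 + 8\right)^{2}\right)} = \frac{1}{5 \cdot 6 + \left(2 - \left(2 + 8\right)^{2}\right)} = \frac{1}{30 + \left(2 - 10^{2}\right)} = \frac{1}{30 + \left(2 - 100\right)} = \frac{1}{30 - 98} = \frac{1}{-68} = - \frac{1}{68}$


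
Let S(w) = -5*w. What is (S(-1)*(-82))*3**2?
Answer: -3690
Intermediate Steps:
(S(-1)*(-82))*3**2 = (-5*(-1)*(-82))*3**2 = (5*(-82))*9 = -410*9 = -3690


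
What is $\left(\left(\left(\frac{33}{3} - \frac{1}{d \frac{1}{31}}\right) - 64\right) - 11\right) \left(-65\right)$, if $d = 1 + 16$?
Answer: $\frac{72735}{17} \approx 4278.5$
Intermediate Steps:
$d = 17$
$\left(\left(\left(\frac{33}{3} - \frac{1}{d \frac{1}{31}}\right) - 64\right) - 11\right) \left(-65\right) = \left(\left(\left(\frac{33}{3} - \frac{1}{17 \cdot \frac{1}{31}}\right) - 64\right) - 11\right) \left(-65\right) = \left(\left(\left(33 \cdot \frac{1}{3} - \frac{1}{17 \cdot \frac{1}{31}}\right) - 64\right) - 11\right) \left(-65\right) = \left(\left(\left(11 - \frac{1}{\frac{17}{31}}\right) - 64\right) - 11\right) \left(-65\right) = \left(\left(\left(11 - \frac{31}{17}\right) - 64\right) - 11\right) \left(-65\right) = \left(\left(\frac{156}{17} - 64\right) - 11\right) \left(-65\right) = \left(- \frac{932}{17} - 11\right) \left(-65\right) = \left(- \frac{1119}{17}\right) \left(-65\right) = \frac{72735}{17}$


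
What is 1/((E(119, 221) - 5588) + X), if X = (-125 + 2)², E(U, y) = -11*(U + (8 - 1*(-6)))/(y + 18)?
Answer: 239/2278836 ≈ 0.00010488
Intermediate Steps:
E(U, y) = -11*(14 + U)/(18 + y) (E(U, y) = -11*(U + (8 + 6))/(18 + y) = -11*(U + 14)/(18 + y) = -11*(14 + U)/(18 + y))
X = 15129 (X = (-123)² = 15129)
1/((E(119, 221) - 5588) + X) = 1/((11*(-14 - 1*119)/(18 + 221) - 5588) + 15129) = 1/((11*(-14 - 119)/239 - 5588) + 15129) = 1/((11*(1/239)*(-133) - 5588) + 15129) = 1/((-1463/239 - 5588) + 15129) = 1/(-1336995/239 + 15129) = 1/(2278836/239) = 239/2278836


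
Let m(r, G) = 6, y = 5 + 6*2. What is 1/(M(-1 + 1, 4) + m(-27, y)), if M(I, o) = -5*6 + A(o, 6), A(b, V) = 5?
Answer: -1/19 ≈ -0.052632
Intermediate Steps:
y = 17 (y = 5 + 12 = 17)
M(I, o) = -25 (M(I, o) = -5*6 + 5 = -30 + 5 = -25)
1/(M(-1 + 1, 4) + m(-27, y)) = 1/(-25 + 6) = 1/(-19) = -1/19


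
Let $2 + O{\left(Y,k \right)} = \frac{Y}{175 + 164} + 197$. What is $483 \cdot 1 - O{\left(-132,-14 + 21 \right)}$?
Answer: $\frac{32588}{113} \approx 288.39$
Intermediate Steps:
$O{\left(Y,k \right)} = 195 + \frac{Y}{339}$ ($O{\left(Y,k \right)} = -2 + \left(\frac{Y}{175 + 164} + 197\right) = -2 + \left(\frac{Y}{339} + 197\right) = -2 + \left(197 + \frac{Y}{339}\right) = 195 + \frac{Y}{339}$)
$483 \cdot 1 - O{\left(-132,-14 + 21 \right)} = 483 \cdot 1 - \left(195 + \frac{1}{339} \left(-132\right)\right) = 483 - \left(195 - \frac{44}{113}\right) = 483 - \frac{21991}{113} = \frac{32588}{113}$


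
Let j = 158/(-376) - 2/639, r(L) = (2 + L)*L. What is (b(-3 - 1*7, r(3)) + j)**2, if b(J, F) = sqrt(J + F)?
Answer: 74744921569/14431697424 - 50857*sqrt(5)/60066 ≈ 3.2860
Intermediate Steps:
r(L) = L*(2 + L)
b(J, F) = sqrt(F + J)
j = -50857/120132 (j = 158*(-1/376) - 2*1/639 = -79/188 - 2/639 = -50857/120132 ≈ -0.42334)
(b(-3 - 1*7, r(3)) + j)**2 = (sqrt(3*(2 + 3) + (-3 - 1*7)) - 50857/120132)**2 = (sqrt(3*5 + (-3 - 7)) - 50857/120132)**2 = (sqrt(15 - 10) - 50857/120132)**2 = (sqrt(5) - 50857/120132)**2 = (-50857/120132 + sqrt(5))**2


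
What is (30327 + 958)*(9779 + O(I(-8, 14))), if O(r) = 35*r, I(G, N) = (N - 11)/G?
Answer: 2444203195/8 ≈ 3.0553e+8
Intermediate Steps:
I(G, N) = (-11 + N)/G
(30327 + 958)*(9779 + O(I(-8, 14))) = (30327 + 958)*(9779 + 35*((-11 + 14)/(-8))) = 31285*(9779 + 35*(-⅛*3)) = 31285*(9779 + 35*(-3/8)) = 31285*(9779 - 105/8) = 31285*(78127/8) = 2444203195/8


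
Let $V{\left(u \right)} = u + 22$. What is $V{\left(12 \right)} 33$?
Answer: $1122$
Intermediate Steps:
$V{\left(u \right)} = 22 + u$
$V{\left(12 \right)} 33 = \left(22 + 12\right) 33 = 34 \cdot 33 = 1122$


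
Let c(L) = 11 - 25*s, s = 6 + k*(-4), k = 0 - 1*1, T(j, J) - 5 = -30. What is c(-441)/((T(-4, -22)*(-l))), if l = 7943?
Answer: -239/198575 ≈ -0.0012036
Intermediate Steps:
T(j, J) = -25 (T(j, J) = 5 - 30 = -25)
k = -1 (k = 0 - 1 = -1)
s = 10 (s = 6 - 1*(-4) = 6 + 4 = 10)
c(L) = -239 (c(L) = 11 - 25*10 = 11 - 250 = -239)
c(-441)/((T(-4, -22)*(-l))) = -239/((-(-25)*7943)) = -239/((-25*(-7943))) = -239/198575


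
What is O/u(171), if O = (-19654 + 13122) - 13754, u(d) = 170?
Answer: -10143/85 ≈ -119.33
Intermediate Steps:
O = -20286 (O = -6532 - 13754 = -20286)
O/u(171) = -20286/170 = -20286*1/170 = -10143/85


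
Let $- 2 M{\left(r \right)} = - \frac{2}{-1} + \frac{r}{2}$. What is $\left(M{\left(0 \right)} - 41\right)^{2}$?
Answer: $1764$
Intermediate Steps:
$M{\left(r \right)} = -1 - \frac{r}{4}$ ($M{\left(r \right)} = - \frac{- \frac{2}{-1} + \frac{r}{2}}{2} = - \frac{\left(-2\right) \left(-1\right) + r \frac{1}{2}}{2} = - \frac{2 + \frac{r}{2}}{2} = -1 - \frac{r}{4}$)
$\left(M{\left(0 \right)} - 41\right)^{2} = \left(\left(-1 - 0\right) - 41\right)^{2} = \left(\left(-1 + 0\right) - 41\right)^{2} = \left(-1 - 41\right)^{2} = \left(-42\right)^{2} = 1764$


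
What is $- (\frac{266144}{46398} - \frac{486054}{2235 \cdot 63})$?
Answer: $- \frac{276342082}{120982785} \approx -2.2841$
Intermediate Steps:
$- (\frac{266144}{46398} - \frac{486054}{2235 \cdot 63}) = - (266144 \cdot \frac{1}{46398} - \frac{486054}{140805}) = - (\frac{133072}{23199} - \frac{18002}{5215}) = \left(-1\right) \frac{276342082}{120982785} = - \frac{276342082}{120982785}$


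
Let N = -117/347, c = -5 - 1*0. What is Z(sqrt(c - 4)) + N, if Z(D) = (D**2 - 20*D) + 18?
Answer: 3006/347 - 60*I ≈ 8.6628 - 60.0*I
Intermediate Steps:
c = -5 (c = -5 + 0 = -5)
Z(D) = 18 + D**2 - 20*D
N = -117/347 (N = -117*1/347 = -117/347 ≈ -0.33718)
Z(sqrt(c - 4)) + N = (18 + (sqrt(-5 - 4))**2 - 20*sqrt(-5 - 4)) - 117/347 = (18 + (sqrt(-9))**2 - 60*I) - 117/347 = (18 + (3*I)**2 - 60*I) - 117/347 = (18 - 9 - 60*I) - 117/347 = (9 - 60*I) - 117/347 = 3006/347 - 60*I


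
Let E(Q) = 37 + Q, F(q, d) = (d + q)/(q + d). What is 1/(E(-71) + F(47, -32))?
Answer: -1/33 ≈ -0.030303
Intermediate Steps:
F(q, d) = 1 (F(q, d) = (d + q)/(d + q) = 1)
1/(E(-71) + F(47, -32)) = 1/((37 - 71) + 1) = 1/(-34 + 1) = 1/(-33) = -1/33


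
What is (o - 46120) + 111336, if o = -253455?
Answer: -188239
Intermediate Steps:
(o - 46120) + 111336 = (-253455 - 46120) + 111336 = -299575 + 111336 = -188239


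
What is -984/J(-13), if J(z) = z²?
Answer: -984/169 ≈ -5.8225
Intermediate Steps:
-984/J(-13) = -984/((-13)²) = -984/169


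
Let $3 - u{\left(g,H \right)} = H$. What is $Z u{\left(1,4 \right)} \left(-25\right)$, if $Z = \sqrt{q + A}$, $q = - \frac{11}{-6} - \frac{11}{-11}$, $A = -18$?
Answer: $\frac{25 i \sqrt{546}}{6} \approx 97.361 i$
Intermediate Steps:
$u{\left(g,H \right)} = 3 - H$
$q = \frac{17}{6}$ ($q = \left(-11\right) \left(- \frac{1}{6}\right) - -1 = \frac{11}{6} + 1 = \frac{17}{6} \approx 2.8333$)
$Z = \frac{i \sqrt{546}}{6}$ ($Z = \sqrt{\frac{17}{6} - 18} = \sqrt{- \frac{91}{6}} = \frac{i \sqrt{546}}{6} \approx 3.8944 i$)
$Z u{\left(1,4 \right)} \left(-25\right) = \frac{i \sqrt{546}}{6} \left(3 - 4\right) \left(-25\right) = \frac{i \sqrt{546}}{6} \left(-1\right) \left(-25\right) = - \frac{i \sqrt{546}}{6} \left(-25\right) = \frac{25 i \sqrt{546}}{6}$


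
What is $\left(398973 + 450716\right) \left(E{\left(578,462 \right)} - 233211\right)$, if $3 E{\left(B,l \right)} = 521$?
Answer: $- \frac{594027776168}{3} \approx -1.9801 \cdot 10^{11}$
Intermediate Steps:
$E{\left(B,l \right)} = \frac{521}{3}$ ($E{\left(B,l \right)} = \frac{1}{3} \cdot 521 = \frac{521}{3}$)
$\left(398973 + 450716\right) \left(E{\left(578,462 \right)} - 233211\right) = \left(398973 + 450716\right) \left(\frac{521}{3} - 233211\right) = 849689 \left(- \frac{699112}{3}\right) = - \frac{594027776168}{3}$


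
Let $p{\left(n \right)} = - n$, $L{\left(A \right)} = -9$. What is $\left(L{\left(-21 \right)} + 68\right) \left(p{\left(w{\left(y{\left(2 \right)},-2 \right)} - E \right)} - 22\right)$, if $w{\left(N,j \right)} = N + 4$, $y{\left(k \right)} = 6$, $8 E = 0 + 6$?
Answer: $- \frac{7375}{4} \approx -1843.8$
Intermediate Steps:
$E = \frac{3}{4}$ ($E = \frac{0 + 6}{8} = \frac{1}{8} \cdot 6 = \frac{3}{4} \approx 0.75$)
$w{\left(N,j \right)} = 4 + N$
$\left(L{\left(-21 \right)} + 68\right) \left(p{\left(w{\left(y{\left(2 \right)},-2 \right)} - E \right)} - 22\right) = \left(-9 + 68\right) \left(- (\left(4 + 6\right) - \frac{3}{4}) - 22\right) = 59 \left(- (10 - \frac{3}{4}) - 22\right) = 59 \left(\left(-1\right) \frac{37}{4} - 22\right) = 59 \left(- \frac{37}{4} - 22\right) = 59 \left(- \frac{125}{4}\right) = - \frac{7375}{4}$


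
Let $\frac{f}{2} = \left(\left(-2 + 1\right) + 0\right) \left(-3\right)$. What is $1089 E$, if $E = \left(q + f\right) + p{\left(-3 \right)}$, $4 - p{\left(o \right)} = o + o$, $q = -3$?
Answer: $14157$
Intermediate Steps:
$f = 6$ ($f = 2 \left(\left(-2 + 1\right) + 0\right) \left(-3\right) = 2 \left(-1 + 0\right) \left(-3\right) = 2 \left(\left(-1\right) \left(-3\right)\right) = 2 \cdot 3 = 6$)
$p{\left(o \right)} = 4 - 2 o$ ($p{\left(o \right)} = 4 - \left(o + o\right) = 4 - 2 o$)
$E = 13$ ($E = \left(-3 + 6\right) + \left(4 - -6\right) = 3 + \left(4 + 6\right) = 3 + 10 = 13$)
$1089 E = 1089 \cdot 13 = 14157$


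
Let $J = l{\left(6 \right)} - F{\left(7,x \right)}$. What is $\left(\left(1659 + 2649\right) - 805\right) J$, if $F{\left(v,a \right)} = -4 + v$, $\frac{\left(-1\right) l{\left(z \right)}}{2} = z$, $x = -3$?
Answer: $-52545$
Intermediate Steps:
$l{\left(z \right)} = - 2 z$
$J = -15$ ($J = \left(-2\right) 6 - \left(-4 + 7\right) = -12 - 3 = -15$)
$\left(\left(1659 + 2649\right) - 805\right) J = \left(\left(1659 + 2649\right) - 805\right) \left(-15\right) = \left(4308 - 805\right) \left(-15\right) = 3503 \left(-15\right) = -52545$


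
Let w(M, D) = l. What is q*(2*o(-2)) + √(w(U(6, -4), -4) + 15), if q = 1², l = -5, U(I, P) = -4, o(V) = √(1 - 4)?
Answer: √10 + 2*I*√3 ≈ 3.1623 + 3.4641*I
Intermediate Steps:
o(V) = I*√3 (o(V) = √(-3) = I*√3)
w(M, D) = -5
q = 1
q*(2*o(-2)) + √(w(U(6, -4), -4) + 15) = 1*(2*(I*√3)) + √(-5 + 15) = 1*(2*I*√3) + √10 = 2*I*√3 + √10 = √10 + 2*I*√3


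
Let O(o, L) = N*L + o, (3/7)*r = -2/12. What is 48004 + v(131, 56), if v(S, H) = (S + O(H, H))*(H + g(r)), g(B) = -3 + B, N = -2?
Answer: 311699/6 ≈ 51950.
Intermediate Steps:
r = -7/18 (r = 7*(-2/12)/3 = 7*(-2*1/12)/3 = (7/3)*(-⅙) = -7/18 ≈ -0.38889)
O(o, L) = o - 2*L (O(o, L) = -2*L + o = o - 2*L)
v(S, H) = (-61/18 + H)*(S - H) (v(S, H) = (S + (H - 2*H))*(H + (-3 - 7/18)) = (S - H)*(H - 61/18) = (S - H)*(-61/18 + H) = (-61/18 + H)*(S - H))
48004 + v(131, 56) = 48004 + (-1*56² - 61/18*131 + (61/18)*56 + 56*131) = 48004 + (-1*3136 - 7991/18 + 1708/9 + 7336) = 48004 + (-3136 - 7991/18 + 1708/9 + 7336) = 48004 + 23675/6 = 311699/6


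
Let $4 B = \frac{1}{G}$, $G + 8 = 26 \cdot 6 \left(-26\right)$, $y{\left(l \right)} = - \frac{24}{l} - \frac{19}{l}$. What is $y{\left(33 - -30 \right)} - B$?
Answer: $- \frac{698945}{1024128} \approx -0.68248$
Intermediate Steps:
$y{\left(l \right)} = - \frac{43}{l}$
$G = -4064$ ($G = -8 + 26 \cdot 6 \left(-26\right) = -8 + 26 \left(-156\right) = -8 - 4056 = -4064$)
$B = - \frac{1}{16256}$ ($B = \frac{1}{4 \left(-4064\right)} = \frac{1}{4} \left(- \frac{1}{4064}\right) = - \frac{1}{16256} \approx -6.1516 \cdot 10^{-5}$)
$y{\left(33 - -30 \right)} - B = - \frac{43}{33 - -30} - - \frac{1}{16256} = - \frac{43}{33 + 30} + \frac{1}{16256} = - \frac{43}{63} + \frac{1}{16256} = - \frac{698945}{1024128}$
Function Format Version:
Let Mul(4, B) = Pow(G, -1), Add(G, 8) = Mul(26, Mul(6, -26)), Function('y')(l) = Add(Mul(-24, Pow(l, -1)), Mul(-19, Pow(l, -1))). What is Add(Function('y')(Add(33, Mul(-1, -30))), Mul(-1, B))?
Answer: Rational(-698945, 1024128) ≈ -0.68248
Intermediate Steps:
Function('y')(l) = Mul(-43, Pow(l, -1))
G = -4064 (G = Add(-8, Mul(26, Mul(6, -26))) = Add(-8, Mul(26, -156)) = Add(-8, -4056) = -4064)
B = Rational(-1, 16256) (B = Mul(Rational(1, 4), Pow(-4064, -1)) = Mul(Rational(1, 4), Rational(-1, 4064)) = Rational(-1, 16256) ≈ -6.1516e-5)
Add(Function('y')(Add(33, Mul(-1, -30))), Mul(-1, B)) = Add(Mul(-43, Pow(Add(33, Mul(-1, -30)), -1)), Mul(-1, Rational(-1, 16256))) = Add(Mul(-43, Pow(Add(33, 30), -1)), Rational(1, 16256)) = Add(Mul(-43, Pow(63, -1)), Rational(1, 16256)) = Add(Mul(-43, Rational(1, 63)), Rational(1, 16256)) = Add(Rational(-43, 63), Rational(1, 16256)) = Rational(-698945, 1024128)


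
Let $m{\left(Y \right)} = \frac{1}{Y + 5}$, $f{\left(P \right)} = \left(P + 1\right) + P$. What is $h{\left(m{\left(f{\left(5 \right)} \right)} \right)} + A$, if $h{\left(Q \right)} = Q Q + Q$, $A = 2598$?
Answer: $\frac{665105}{256} \approx 2598.1$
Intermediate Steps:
$f{\left(P \right)} = 1 + 2 P$ ($f{\left(P \right)} = \left(1 + P\right) + P = 1 + 2 P$)
$m{\left(Y \right)} = \frac{1}{5 + Y}$
$h{\left(Q \right)} = Q + Q^{2}$ ($h{\left(Q \right)} = Q^{2} + Q = Q + Q^{2}$)
$h{\left(m{\left(f{\left(5 \right)} \right)} \right)} + A = \frac{1 + \frac{1}{5 + \left(1 + 2 \cdot 5\right)}}{5 + \left(1 + 2 \cdot 5\right)} + 2598 = \frac{1 + \frac{1}{5 + \left(1 + 10\right)}}{5 + \left(1 + 10\right)} + 2598 = \frac{1 + \frac{1}{5 + 11}}{5 + 11} + 2598 = \frac{1 + \frac{1}{16}}{16} + 2598 = \frac{1}{16} \cdot \frac{17}{16} + 2598 = \frac{17}{256} + 2598 = \frac{665105}{256}$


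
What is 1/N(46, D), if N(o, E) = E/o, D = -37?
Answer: -46/37 ≈ -1.2432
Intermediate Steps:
1/N(46, D) = 1/(-37/46) = -46/37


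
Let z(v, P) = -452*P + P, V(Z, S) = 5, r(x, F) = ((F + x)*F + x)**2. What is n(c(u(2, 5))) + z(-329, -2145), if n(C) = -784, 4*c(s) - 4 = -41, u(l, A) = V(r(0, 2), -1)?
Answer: 966611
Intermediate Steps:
r(x, F) = (x + F*(F + x))**2 (r(x, F) = (F*(F + x) + x)**2 = (x + F*(F + x))**2)
u(l, A) = 5
c(s) = -37/4 (c(s) = 1 + (1/4)*(-41) = 1 - 41/4 = -37/4)
z(v, P) = -451*P
n(c(u(2, 5))) + z(-329, -2145) = -784 - 451*(-2145) = -784 + 967395 = 966611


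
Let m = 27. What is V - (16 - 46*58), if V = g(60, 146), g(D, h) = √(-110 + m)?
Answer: 2652 + I*√83 ≈ 2652.0 + 9.1104*I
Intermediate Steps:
g(D, h) = I*√83 (g(D, h) = √(-110 + 27) = √(-83) = I*√83)
V = I*√83 ≈ 9.1104*I
V - (16 - 46*58) = I*√83 - (16 - 46*58) = I*√83 - (16 - 2668) = I*√83 - 1*(-2652) = I*√83 + 2652 = 2652 + I*√83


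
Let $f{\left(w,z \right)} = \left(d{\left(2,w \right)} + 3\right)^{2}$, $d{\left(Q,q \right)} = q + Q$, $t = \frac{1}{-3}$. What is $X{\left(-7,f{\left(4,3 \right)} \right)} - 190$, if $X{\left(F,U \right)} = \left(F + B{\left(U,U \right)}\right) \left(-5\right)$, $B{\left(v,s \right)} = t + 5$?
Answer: $- \frac{535}{3} \approx -178.33$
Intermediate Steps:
$t = - \frac{1}{3} \approx -0.33333$
$d{\left(Q,q \right)} = Q + q$
$f{\left(w,z \right)} = \left(5 + w\right)^{2}$ ($f{\left(w,z \right)} = \left(\left(2 + w\right) + 3\right)^{2} = \left(5 + w\right)^{2}$)
$B{\left(v,s \right)} = \frac{14}{3}$ ($B{\left(v,s \right)} = - \frac{1}{3} + 5 = \frac{14}{3}$)
$X{\left(F,U \right)} = - \frac{70}{3} - 5 F$ ($X{\left(F,U \right)} = \left(F + \frac{14}{3}\right) \left(-5\right) = \left(\frac{14}{3} + F\right) \left(-5\right) = - \frac{70}{3} - 5 F$)
$X{\left(-7,f{\left(4,3 \right)} \right)} - 190 = \left(- \frac{70}{3} - -35\right) - 190 = \left(- \frac{70}{3} + 35\right) - 190 = \frac{35}{3} - 190 = - \frac{535}{3}$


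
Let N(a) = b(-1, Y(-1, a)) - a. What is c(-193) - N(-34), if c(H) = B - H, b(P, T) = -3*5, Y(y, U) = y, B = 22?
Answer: 196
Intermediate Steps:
b(P, T) = -15
c(H) = 22 - H
N(a) = -15 - a
c(-193) - N(-34) = (22 - 1*(-193)) - (-15 - 1*(-34)) = (22 + 193) - (-15 + 34) = 215 - 1*19 = 215 - 19 = 196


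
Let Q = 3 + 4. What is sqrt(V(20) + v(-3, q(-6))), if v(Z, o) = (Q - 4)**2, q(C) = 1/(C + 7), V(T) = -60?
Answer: I*sqrt(51) ≈ 7.1414*I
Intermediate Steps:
Q = 7
q(C) = 1/(7 + C)
v(Z, o) = 9 (v(Z, o) = (7 - 4)**2 = 3**2 = 9)
sqrt(V(20) + v(-3, q(-6))) = sqrt(-60 + 9) = sqrt(-51) = I*sqrt(51)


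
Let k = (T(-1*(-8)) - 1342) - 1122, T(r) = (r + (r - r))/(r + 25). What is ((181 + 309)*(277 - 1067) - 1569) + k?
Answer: -12907381/33 ≈ -3.9113e+5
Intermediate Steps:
T(r) = r/(25 + r) (T(r) = (r + 0)/(25 + r) = r/(25 + r))
k = -81304/33 (k = ((-1*(-8))/(25 - 1*(-8)) - 1342) - 1122 = (8/(25 + 8) - 1342) - 1122 = (8/33 - 1342) - 1122 = -44278/33 - 1122 = -81304/33 ≈ -2463.8)
((181 + 309)*(277 - 1067) - 1569) + k = ((181 + 309)*(277 - 1067) - 1569) - 81304/33 = (490*(-790) - 1569) - 81304/33 = (-387100 - 1569) - 81304/33 = -388669 - 81304/33 = -12907381/33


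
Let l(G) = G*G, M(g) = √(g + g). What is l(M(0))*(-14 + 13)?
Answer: 0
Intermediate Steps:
M(g) = √2*√g (M(g) = √(2*g) = √2*√g)
l(G) = G²
l(M(0))*(-14 + 13) = (√2*√0)²*(-14 + 13) = (√2*0)²*(-1) = 0²*(-1) = 0*(-1) = 0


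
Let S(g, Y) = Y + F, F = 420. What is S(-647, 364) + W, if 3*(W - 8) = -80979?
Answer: -26201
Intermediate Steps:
W = -26985 (W = 8 + (⅓)*(-80979) = 8 - 26993 = -26985)
S(g, Y) = 420 + Y (S(g, Y) = Y + 420 = 420 + Y)
S(-647, 364) + W = (420 + 364) - 26985 = 784 - 26985 = -26201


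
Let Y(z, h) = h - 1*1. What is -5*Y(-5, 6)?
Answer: -25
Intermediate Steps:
Y(z, h) = -1 + h (Y(z, h) = h - 1 = -1 + h)
-5*Y(-5, 6) = -5*(-1 + 6) = -5*5 = -25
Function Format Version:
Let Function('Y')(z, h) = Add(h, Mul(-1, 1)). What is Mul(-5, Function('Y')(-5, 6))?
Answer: -25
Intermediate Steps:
Function('Y')(z, h) = Add(-1, h) (Function('Y')(z, h) = Add(h, -1) = Add(-1, h))
Mul(-5, Function('Y')(-5, 6)) = Mul(-5, Add(-1, 6)) = Mul(-5, 5) = -25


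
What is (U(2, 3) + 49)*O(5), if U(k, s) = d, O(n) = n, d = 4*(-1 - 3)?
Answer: 165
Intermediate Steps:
d = -16 (d = 4*(-4) = -16)
U(k, s) = -16
(U(2, 3) + 49)*O(5) = (-16 + 49)*5 = 33*5 = 165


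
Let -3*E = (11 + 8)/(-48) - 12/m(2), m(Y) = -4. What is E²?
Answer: 15625/20736 ≈ 0.75352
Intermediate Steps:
E = -125/144 (E = -((11 + 8)/(-48) - 12/(-4))/3 = -(19*(-1/48) - 12*(-¼))/3 = -(-19/48 + 3)/3 = -⅓*125/48 = -125/144 ≈ -0.86806)
E² = (-125/144)² = 15625/20736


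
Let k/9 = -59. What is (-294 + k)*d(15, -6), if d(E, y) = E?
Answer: -12375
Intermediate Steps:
k = -531 (k = 9*(-59) = -531)
(-294 + k)*d(15, -6) = (-294 - 531)*15 = -825*15 = -12375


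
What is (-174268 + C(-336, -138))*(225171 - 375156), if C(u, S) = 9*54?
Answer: 26064693270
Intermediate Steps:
C(u, S) = 486
(-174268 + C(-336, -138))*(225171 - 375156) = (-174268 + 486)*(225171 - 375156) = -173782*(-149985) = 26064693270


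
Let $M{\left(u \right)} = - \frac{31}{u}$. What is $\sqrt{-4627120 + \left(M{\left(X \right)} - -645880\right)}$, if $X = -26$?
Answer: $\frac{i \sqrt{2691317434}}{26} \approx 1995.3 i$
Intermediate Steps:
$\sqrt{-4627120 + \left(M{\left(X \right)} - -645880\right)} = \sqrt{-4627120 - \left(-645880 + \frac{31}{-26}\right)} = \sqrt{-4627120 + \left(\left(-31\right) \left(- \frac{1}{26}\right) + 645880\right)} = \sqrt{-4627120 + \left(\frac{31}{26} + 645880\right)} = \sqrt{-4627120 + \frac{16792911}{26}} = \sqrt{- \frac{103512209}{26}} = \frac{i \sqrt{2691317434}}{26}$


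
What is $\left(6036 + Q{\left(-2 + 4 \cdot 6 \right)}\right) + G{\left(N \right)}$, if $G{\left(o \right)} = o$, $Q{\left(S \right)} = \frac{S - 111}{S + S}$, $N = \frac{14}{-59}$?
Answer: $\frac{15663589}{2596} \approx 6033.7$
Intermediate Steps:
$N = - \frac{14}{59}$ ($N = 14 \left(- \frac{1}{59}\right) = - \frac{14}{59} \approx -0.23729$)
$Q{\left(S \right)} = \frac{-111 + S}{2 S}$
$\left(6036 + Q{\left(-2 + 4 \cdot 6 \right)}\right) + G{\left(N \right)} = \left(6036 + \frac{-111 + \left(-2 + 4 \cdot 6\right)}{2 \left(-2 + 4 \cdot 6\right)}\right) - \frac{14}{59} = \left(6036 + \frac{-111 + \left(-2 + 24\right)}{2 \left(-2 + 24\right)}\right) - \frac{14}{59} = \left(6036 + \frac{-111 + 22}{2 \cdot 22}\right) - \frac{14}{59} = \left(6036 + \frac{1}{2} \cdot \frac{1}{22} \left(-89\right)\right) - \frac{14}{59} = \left(6036 - \frac{89}{44}\right) - \frac{14}{59} = \frac{265495}{44} - \frac{14}{59} = \frac{15663589}{2596}$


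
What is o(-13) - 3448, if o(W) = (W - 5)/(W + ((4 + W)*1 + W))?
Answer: -120662/35 ≈ -3447.5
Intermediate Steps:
o(W) = (-5 + W)/(4 + 3*W) (o(W) = (-5 + W)/(W + ((4 + W) + W)) = (-5 + W)/(W + (4 + 2*W)) = (-5 + W)/(4 + 3*W))
o(-13) - 3448 = (-5 - 13)/(4 + 3*(-13)) - 3448 = -18/(4 - 39) - 3448 = -18/(-35) - 3448 = -1/35*(-18) - 3448 = 18/35 - 3448 = -120662/35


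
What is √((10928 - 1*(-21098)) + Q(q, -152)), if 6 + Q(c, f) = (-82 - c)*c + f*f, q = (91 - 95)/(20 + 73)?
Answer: 2*√119199491/93 ≈ 234.79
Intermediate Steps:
q = -4/93 ≈ -0.043011
Q(c, f) = -6 + f² + c*(-82 - c) (Q(c, f) = -6 + ((-82 - c)*c + f*f) = -6 + (c*(-82 - c) + f²) = -6 + (f² + c*(-82 - c)) = -6 + f² + c*(-82 - c))
√((10928 - 1*(-21098)) + Q(q, -152)) = √((10928 - 1*(-21098)) + (-6 + (-152)² - (-4/93)² - 82*(-4/93))) = √((10928 + 21098) + (-6 + 23104 - 1*16/8649 + 328/93)) = √(32026 + (-6 + 23104 - 16/8649 + 328/93)) = √(32026 + 199805090/8649) = √(476797964/8649) = 2*√119199491/93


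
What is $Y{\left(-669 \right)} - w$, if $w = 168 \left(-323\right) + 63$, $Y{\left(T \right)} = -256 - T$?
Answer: $54614$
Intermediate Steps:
$w = -54201$ ($w = -54264 + 63 = -54201$)
$Y{\left(-669 \right)} - w = \left(-256 - -669\right) - -54201 = \left(-256 + 669\right) + 54201 = 413 + 54201 = 54614$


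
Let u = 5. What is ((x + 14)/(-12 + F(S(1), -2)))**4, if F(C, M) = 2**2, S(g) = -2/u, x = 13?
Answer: 531441/4096 ≈ 129.75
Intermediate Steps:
S(g) = -2/5
F(C, M) = 4
((x + 14)/(-12 + F(S(1), -2)))**4 = ((13 + 14)/(-12 + 4))**4 = (27/(-8))**4 = (27*(-1/8))**4 = (-27/8)**4 = 531441/4096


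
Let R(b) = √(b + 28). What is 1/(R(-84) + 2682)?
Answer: 1341/3596590 - I*√14/3596590 ≈ 0.00037285 - 1.0403e-6*I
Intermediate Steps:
R(b) = √(28 + b)
1/(R(-84) + 2682) = 1/(√(28 - 84) + 2682) = 1/(√(-56) + 2682) = 1/(2*I*√14 + 2682) = 1/(2682 + 2*I*√14)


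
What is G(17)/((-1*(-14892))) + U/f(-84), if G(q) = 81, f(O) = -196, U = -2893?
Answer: 897884/60809 ≈ 14.766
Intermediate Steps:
G(17)/((-1*(-14892))) + U/f(-84) = 81/((-1*(-14892))) - 2893/(-196) = 81/14892 - 2893*(-1/196) = 81*(1/14892) + 2893/196 = 27/4964 + 2893/196 = 897884/60809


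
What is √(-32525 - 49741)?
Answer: I*√82266 ≈ 286.82*I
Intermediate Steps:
√(-32525 - 49741) = √(-82266) = I*√82266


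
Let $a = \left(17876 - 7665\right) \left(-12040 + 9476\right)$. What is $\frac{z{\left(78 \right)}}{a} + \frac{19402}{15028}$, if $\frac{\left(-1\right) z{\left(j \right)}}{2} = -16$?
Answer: $\frac{63495419839}{49181016014} \approx 1.2911$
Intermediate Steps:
$z{\left(j \right)} = 32$ ($z{\left(j \right)} = \left(-2\right) \left(-16\right) = 32$)
$a = -26181004$ ($a = 10211 \left(-2564\right) = -26181004$)
$\frac{z{\left(78 \right)}}{a} + \frac{19402}{15028} = \frac{32}{-26181004} + \frac{19402}{15028} = 32 \left(- \frac{1}{26181004}\right) + 19402 \cdot \frac{1}{15028} = - \frac{8}{6545251} + \frac{9701}{7514} = \frac{63495419839}{49181016014}$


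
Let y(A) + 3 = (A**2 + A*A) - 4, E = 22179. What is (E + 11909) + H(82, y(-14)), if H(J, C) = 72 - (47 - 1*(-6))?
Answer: 34107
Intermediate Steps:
y(A) = -7 + 2*A**2 (y(A) = -3 + ((A**2 + A*A) - 4) = -3 + ((A**2 + A**2) - 4) = -3 + (2*A**2 - 4) = -3 + (-4 + 2*A**2) = -7 + 2*A**2)
H(J, C) = 19 (H(J, C) = 72 - (47 + 6) = 72 - 1*53 = 72 - 53 = 19)
(E + 11909) + H(82, y(-14)) = (22179 + 11909) + 19 = 34088 + 19 = 34107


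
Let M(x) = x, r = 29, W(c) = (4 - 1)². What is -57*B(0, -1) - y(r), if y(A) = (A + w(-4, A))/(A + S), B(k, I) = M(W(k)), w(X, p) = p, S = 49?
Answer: -20036/39 ≈ -513.74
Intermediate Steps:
W(c) = 9 (W(c) = 3² = 9)
B(k, I) = 9
y(A) = 2*A/(49 + A) (y(A) = (A + A)/(A + 49) = (2*A)/(49 + A) = 2*A/(49 + A))
-57*B(0, -1) - y(r) = -57*9 - 2*29/(49 + 29) = -513 - 2*29/78 = -513 - 1*29/39 = -513 - 29/39 = -20036/39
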